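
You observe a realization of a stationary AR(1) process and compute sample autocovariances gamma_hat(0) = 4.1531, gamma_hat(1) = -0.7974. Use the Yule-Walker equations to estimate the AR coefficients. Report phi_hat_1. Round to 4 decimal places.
\hat\phi_{1} = -0.1920

The Yule-Walker equations for an AR(p) process read, in matrix form,
  Gamma_p phi = r_p,   with   (Gamma_p)_{ij} = gamma(|i - j|),
                       (r_p)_i = gamma(i),   i,j = 1..p.
Substitute the sample gammas (Toeplitz matrix and right-hand side of size 1):
  Gamma_p = [[4.1531]]
  r_p     = [-0.7974]
With p = 1 this is the single equation gamma(0) phi_1 = gamma(1):
  phi_hat_1 = gamma(1) / gamma(0) = -0.7974 / 4.1531 = -0.1920.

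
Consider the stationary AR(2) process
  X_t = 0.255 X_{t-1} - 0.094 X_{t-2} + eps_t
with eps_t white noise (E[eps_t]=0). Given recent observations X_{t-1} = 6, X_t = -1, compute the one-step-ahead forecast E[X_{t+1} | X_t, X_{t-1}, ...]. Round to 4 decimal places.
E[X_{t+1} \mid \mathcal F_t] = -0.8190

For an AR(p) model X_t = c + sum_i phi_i X_{t-i} + eps_t, the
one-step-ahead conditional mean is
  E[X_{t+1} | X_t, ...] = c + sum_i phi_i X_{t+1-i}.
Substitute known values:
  E[X_{t+1} | ...] = (0.255) * (-1) + (-0.094) * (6)
                   = -0.8190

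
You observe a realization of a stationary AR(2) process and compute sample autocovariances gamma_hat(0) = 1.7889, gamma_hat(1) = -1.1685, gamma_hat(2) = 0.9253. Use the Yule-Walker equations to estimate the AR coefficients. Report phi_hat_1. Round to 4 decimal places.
\hat\phi_{1} = -0.5500

The Yule-Walker equations for an AR(p) process read, in matrix form,
  Gamma_p phi = r_p,   with   (Gamma_p)_{ij} = gamma(|i - j|),
                       (r_p)_i = gamma(i),   i,j = 1..p.
Substitute the sample gammas (Toeplitz matrix and right-hand side of size 2):
  Gamma_p = [[1.7889, -1.1685], [-1.1685, 1.7889]]
  r_p     = [-1.1685, 0.9253]
Written out:
  1.7889 phi_1 - 1.1685 phi_2 = -1.1685
  -1.1685 phi_1 + 1.7889 phi_2 = 0.9253
Solve by Cramer's rule:
  det = gamma(0)^2 - gamma(1)^2 = (1.7889)^2 - (-1.1685)^2 = 3.20016321 - 1.36539225 = 1.83477096
  phi_hat_1 = [gamma(1) gamma(0) - gamma(1) gamma(2)] / det = [(-1.1685)(1.7889) - (-1.1685)(0.9253)] / 1.83477096 = -1.0091166 / 1.83477096 = -0.55
  phi_hat_2 = [gamma(0) gamma(2) - gamma(1)^2] / det = [(1.7889)(0.9253) - (-1.1685)^2] / 1.83477096 = 0.28987692 / 1.83477096 = 0.158
So phi_hat = [-0.5500, 0.1580].
Therefore phi_hat_1 = -0.5500.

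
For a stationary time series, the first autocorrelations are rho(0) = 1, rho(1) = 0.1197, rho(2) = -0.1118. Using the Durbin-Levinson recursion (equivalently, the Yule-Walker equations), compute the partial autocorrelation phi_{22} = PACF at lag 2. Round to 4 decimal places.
\phi_{22} = -0.1280

The PACF at lag k is phi_{kk}, the last component of the solution
to the Yule-Walker system G_k phi = r_k where
  (G_k)_{ij} = rho(|i - j|), (r_k)_i = rho(i), i,j = 1..k.
Equivalently, Durbin-Levinson gives phi_{kk} iteratively:
  phi_{11} = rho(1)
  phi_{kk} = [rho(k) - sum_{j=1..k-1} phi_{k-1,j} rho(k-j)]
            / [1 - sum_{j=1..k-1} phi_{k-1,j} rho(j)],
  phi_{k,j} = phi_{k-1,j} - phi_{kk} phi_{k-1,k-j},  j = 1..k-1.
Step k = 1:
  phi_11 = rho(1) = 0.1197.
Step k = 2:
  phi_22 = [rho(2) - phi_11 rho(1)] / [1 - phi_11 rho(1)] = [-0.1118 - (0.1197)(0.1197)] / [1 - (0.1197)(0.1197)]
         = -0.12612809 / 0.98567191 = -0.128.
Therefore phi_{22} = -0.1280.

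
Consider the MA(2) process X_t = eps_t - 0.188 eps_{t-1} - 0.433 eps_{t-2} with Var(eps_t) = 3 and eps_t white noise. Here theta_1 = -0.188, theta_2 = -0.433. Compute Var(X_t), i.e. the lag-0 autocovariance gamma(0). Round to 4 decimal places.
\gamma(0) = 3.6685

For an MA(q) process X_t = eps_t + sum_i theta_i eps_{t-i} with
Var(eps_t) = sigma^2, the variance is
  gamma(0) = sigma^2 * (1 + sum_i theta_i^2).
  sum_i theta_i^2 = (-0.188)^2 + (-0.433)^2 = 0.035344 + 0.187489 = 0.222833.
  gamma(0) = 3 * (1 + 0.222833) = 3 * 1.222833 = 3.668499, which rounds to 3.6685.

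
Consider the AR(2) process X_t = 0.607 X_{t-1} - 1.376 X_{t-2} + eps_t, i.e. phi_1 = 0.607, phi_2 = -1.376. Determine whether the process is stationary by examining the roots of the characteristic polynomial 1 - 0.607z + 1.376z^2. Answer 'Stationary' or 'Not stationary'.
\text{Not stationary}

The AR(p) characteristic polynomial is P(z) = 1 - 0.607z + 1.376z^2.
Stationarity requires all roots to lie outside the unit circle, i.e. |z| > 1 for every root.
Set 1 + (-0.607) z + (1.376) z^2 = 0, i.e. a z^2 + b z + c = 0 with a = 1.376, b = -0.607, c = 1.
Discriminant D = b^2 - 4ac = (-0.607)^2 - 4*(1.376)*1 = 0.368449 - (5.504) = -5.135551.
D < 0, so the roots are the complex-conjugate pair z = (-b +/- i sqrt(-D)) / (2a) = 0.2206 +/- 0.8235i.
For a conjugate pair |z|^2 = z * conj(z) = (product of roots) = c/a = 1/(1.376) = 0.726744, so |z| = sqrt(0.726744) = 0.8525 for both roots.
Moduli of all roots: 0.8525, 0.8525.
All moduli strictly greater than 1? No.
Verdict: Not stationary.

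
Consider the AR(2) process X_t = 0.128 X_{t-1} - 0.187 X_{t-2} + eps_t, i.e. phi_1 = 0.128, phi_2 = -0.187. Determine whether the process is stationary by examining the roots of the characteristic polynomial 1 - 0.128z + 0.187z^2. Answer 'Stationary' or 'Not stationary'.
\text{Stationary}

The AR(p) characteristic polynomial is P(z) = 1 - 0.128z + 0.187z^2.
Stationarity requires all roots to lie outside the unit circle, i.e. |z| > 1 for every root.
Set 1 + (-0.128) z + (0.187) z^2 = 0, i.e. a z^2 + b z + c = 0 with a = 0.187, b = -0.128, c = 1.
Discriminant D = b^2 - 4ac = (-0.128)^2 - 4*(0.187)*1 = 0.016384 - (0.748) = -0.731616.
D < 0, so the roots are the complex-conjugate pair z = (-b +/- i sqrt(-D)) / (2a) = 0.3422 +/- 2.287i.
For a conjugate pair |z|^2 = z * conj(z) = (product of roots) = c/a = 1/(0.187) = 5.347594, so |z| = sqrt(5.347594) = 2.3125 for both roots.
Moduli of all roots: 2.3125, 2.3125.
All moduli strictly greater than 1? Yes.
Verdict: Stationary.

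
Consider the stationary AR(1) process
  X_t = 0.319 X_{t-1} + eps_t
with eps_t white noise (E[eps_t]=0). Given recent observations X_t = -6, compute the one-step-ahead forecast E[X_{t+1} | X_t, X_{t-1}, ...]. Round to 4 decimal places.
E[X_{t+1} \mid \mathcal F_t] = -1.9140

For an AR(p) model X_t = c + sum_i phi_i X_{t-i} + eps_t, the
one-step-ahead conditional mean is
  E[X_{t+1} | X_t, ...] = c + sum_i phi_i X_{t+1-i}.
Substitute known values:
  E[X_{t+1} | ...] = (0.319) * (-6)
                   = -1.9140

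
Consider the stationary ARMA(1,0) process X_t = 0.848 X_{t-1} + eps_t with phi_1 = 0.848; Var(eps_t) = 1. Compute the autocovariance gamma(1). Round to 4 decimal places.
\gamma(1) = 3.0189

Multiply the model equation by X_{t-k} and take expectations. With theta_0 = psi_0 = 1 and psi_j the MA(infinity) weights, this gives
  gamma(k) - sum_i phi_i gamma(k-i) = c_k,
  c_k = sigma^2 * sum_{j=k..q} theta_j psi_{j-k}   (c_k = 0 for k > q),
using gamma(-m) = gamma(m).
Pure AR (q = 0): c_0 = sigma^2 = 1, c_k = 0 for k >= 1.
Equations for k = 0 and k = 1 (AR order 1):
  gamma(0) = phi_1 gamma(1) + c_0
  gamma(1) = phi_1 gamma(0) + c_1
Substituting the second into the first: gamma(0) (1 - phi_1^2) = c_0 + phi_1 c_1, so
  gamma(0) = c_0 / (1 - phi_1^2) = 1 / (1 - (0.848)^2) = 1 / 0.280896 = 3.560036.
  gamma(1) = phi_1 gamma(0) = (0.848)(3.560036) = 3.018911.
Therefore gamma(1) = 3.0189 (to 4 decimal places).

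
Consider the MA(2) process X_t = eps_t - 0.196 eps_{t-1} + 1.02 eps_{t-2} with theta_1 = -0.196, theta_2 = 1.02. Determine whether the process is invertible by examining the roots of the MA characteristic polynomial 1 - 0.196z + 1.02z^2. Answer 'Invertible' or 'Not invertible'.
\text{Not invertible}

The MA(q) characteristic polynomial is P(z) = 1 - 0.196z + 1.02z^2.
Invertibility requires all roots to lie outside the unit circle, i.e. |z| > 1 for every root.
Set 1 + (-0.196) z + (1.02) z^2 = 0, i.e. a z^2 + b z + c = 0 with a = 1.02, b = -0.196, c = 1.
Discriminant D = b^2 - 4ac = (-0.196)^2 - 4*(1.02)*1 = 0.038416 - (4.08) = -4.041584.
D < 0, so the roots are the complex-conjugate pair z = (-b +/- i sqrt(-D)) / (2a) = 0.0961 +/- 0.9855i.
For a conjugate pair |z|^2 = z * conj(z) = (product of roots) = c/a = 1/(1.02) = 0.980392, so |z| = sqrt(0.980392) = 0.9901 for both roots.
Moduli of all roots: 0.9901, 0.9901.
All moduli strictly greater than 1? No.
Verdict: Not invertible.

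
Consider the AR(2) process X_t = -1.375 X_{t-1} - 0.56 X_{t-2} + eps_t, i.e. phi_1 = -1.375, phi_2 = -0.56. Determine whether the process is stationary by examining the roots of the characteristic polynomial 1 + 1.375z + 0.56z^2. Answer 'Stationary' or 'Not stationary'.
\text{Stationary}

The AR(p) characteristic polynomial is P(z) = 1 + 1.375z + 0.56z^2.
Stationarity requires all roots to lie outside the unit circle, i.e. |z| > 1 for every root.
Set 1 + (1.375) z + (0.56) z^2 = 0, i.e. a z^2 + b z + c = 0 with a = 0.56, b = 1.375, c = 1.
Discriminant D = b^2 - 4ac = (1.375)^2 - 4*(0.56)*1 = 1.890625 - (2.24) = -0.349375.
D < 0, so the roots are the complex-conjugate pair z = (-b +/- i sqrt(-D)) / (2a) = -1.2277 +/- 0.5277i.
For a conjugate pair |z|^2 = z * conj(z) = (product of roots) = c/a = 1/(0.56) = 1.785714, so |z| = sqrt(1.785714) = 1.3363 for both roots.
Moduli of all roots: 1.3363, 1.3363.
All moduli strictly greater than 1? Yes.
Verdict: Stationary.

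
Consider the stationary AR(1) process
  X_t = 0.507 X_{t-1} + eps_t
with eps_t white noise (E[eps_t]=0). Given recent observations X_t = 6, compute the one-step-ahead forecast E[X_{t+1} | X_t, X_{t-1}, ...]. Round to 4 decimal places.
E[X_{t+1} \mid \mathcal F_t] = 3.0420

For an AR(p) model X_t = c + sum_i phi_i X_{t-i} + eps_t, the
one-step-ahead conditional mean is
  E[X_{t+1} | X_t, ...] = c + sum_i phi_i X_{t+1-i}.
Substitute known values:
  E[X_{t+1} | ...] = (0.507) * (6)
                   = 3.0420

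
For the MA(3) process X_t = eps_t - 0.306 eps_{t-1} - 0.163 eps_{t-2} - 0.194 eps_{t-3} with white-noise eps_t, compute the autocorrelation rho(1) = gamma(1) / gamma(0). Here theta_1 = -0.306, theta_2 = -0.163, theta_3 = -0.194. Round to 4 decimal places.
\rho(1) = -0.1939

For an MA(q) process with theta_0 = 1, the autocovariance is
  gamma(k) = sigma^2 * sum_{i=0..q-k} theta_i * theta_{i+k},
and rho(k) = gamma(k) / gamma(0). Sigma^2 cancels.
  numerator   = (1)*(-0.306) + (-0.306)*(-0.163) + (-0.163)*(-0.194) = -0.2245.
  denominator = (1)^2 + (-0.306)^2 + (-0.163)^2 + (-0.194)^2 = 1.157841.
  rho(1) = -0.2245 / 1.157841 = -0.1939.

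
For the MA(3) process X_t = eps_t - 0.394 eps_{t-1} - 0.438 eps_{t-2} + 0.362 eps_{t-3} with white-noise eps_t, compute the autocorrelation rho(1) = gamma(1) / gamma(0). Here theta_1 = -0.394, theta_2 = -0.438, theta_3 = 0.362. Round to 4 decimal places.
\rho(1) = -0.2571

For an MA(q) process with theta_0 = 1, the autocovariance is
  gamma(k) = sigma^2 * sum_{i=0..q-k} theta_i * theta_{i+k},
and rho(k) = gamma(k) / gamma(0). Sigma^2 cancels.
  numerator   = (1)*(-0.394) + (-0.394)*(-0.438) + (-0.438)*(0.362) = -0.379984.
  denominator = (1)^2 + (-0.394)^2 + (-0.438)^2 + (0.362)^2 = 1.478124.
  rho(1) = -0.379984 / 1.478124 = -0.2571.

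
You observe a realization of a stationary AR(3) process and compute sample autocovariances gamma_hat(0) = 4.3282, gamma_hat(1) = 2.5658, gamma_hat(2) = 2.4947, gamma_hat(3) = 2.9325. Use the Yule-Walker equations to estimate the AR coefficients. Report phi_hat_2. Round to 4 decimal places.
\hat\phi_{2} = 0.1780

The Yule-Walker equations for an AR(p) process read, in matrix form,
  Gamma_p phi = r_p,   with   (Gamma_p)_{ij} = gamma(|i - j|),
                       (r_p)_i = gamma(i),   i,j = 1..p.
Substitute the sample gammas (Toeplitz matrix and right-hand side of size 3):
  Gamma_p = [[4.3282, 2.5658, 2.4947], [2.5658, 4.3282, 2.5658], [2.4947, 2.5658, 4.3282]]
  r_p     = [2.5658, 2.4947, 2.9325]
Written out (R1..R3):
  (R1) 4.3282 phi_1 + 2.5658 phi_2 + 2.4947 phi_3 = 2.5658
  (R2) 2.5658 phi_1 + 4.3282 phi_2 + 2.5658 phi_3 = 2.4947
  (R3) 2.4947 phi_1 + 2.5658 phi_2 + 4.3282 phi_3 = 2.9325
Gaussian elimination:
  R2 <- R2 - (2.5658/4.3282) R1 = R2 - (0.59281) R1:  2.807168 phi_2 + 1.086917 phi_3 = 0.973668
  R3 <- R3 - (2.4947/4.3282) R1 = R3 - (0.576383) R1:  1.086917 phi_2 + 2.890298 phi_3 = 1.453617
  R3 <- R3 - (1.086917/2.807168) R2 = R3 - (0.387193) R2:  2.469451 phi_3 = 1.076619
Back-substitution:
  phi_hat_3 = 1.076619 / 2.469451 = 0.435975
  phi_hat_2 = (0.973668 - (1.086917)(0.435975)) / 2.807168 = 0.178044
  phi_hat_1 = (2.5658 - (2.5658)(0.178044) - (2.4947)(0.435975)) / 4.3282 = 0.235975
So phi_hat = [0.2360, 0.1780, 0.4360].
Therefore phi_hat_2 = 0.1780.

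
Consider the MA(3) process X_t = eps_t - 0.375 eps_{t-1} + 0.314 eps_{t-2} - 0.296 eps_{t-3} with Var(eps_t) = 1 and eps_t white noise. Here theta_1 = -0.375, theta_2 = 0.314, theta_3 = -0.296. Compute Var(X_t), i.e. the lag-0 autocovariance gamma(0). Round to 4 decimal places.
\gamma(0) = 1.3268

For an MA(q) process X_t = eps_t + sum_i theta_i eps_{t-i} with
Var(eps_t) = sigma^2, the variance is
  gamma(0) = sigma^2 * (1 + sum_i theta_i^2).
  sum_i theta_i^2 = (-0.375)^2 + (0.314)^2 + (-0.296)^2 = 0.140625 + 0.098596 + 0.087616 = 0.326837.
  gamma(0) = 1 * (1 + 0.326837) = 1 * 1.326837 = 1.326837, which rounds to 1.3268.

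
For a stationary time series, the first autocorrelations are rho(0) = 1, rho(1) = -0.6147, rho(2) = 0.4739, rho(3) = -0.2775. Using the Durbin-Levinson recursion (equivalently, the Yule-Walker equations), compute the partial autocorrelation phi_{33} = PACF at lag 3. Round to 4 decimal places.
\phi_{33} = 0.1049

The PACF at lag k is phi_{kk}, the last component of the solution
to the Yule-Walker system G_k phi = r_k where
  (G_k)_{ij} = rho(|i - j|), (r_k)_i = rho(i), i,j = 1..k.
Equivalently, Durbin-Levinson gives phi_{kk} iteratively:
  phi_{11} = rho(1)
  phi_{kk} = [rho(k) - sum_{j=1..k-1} phi_{k-1,j} rho(k-j)]
            / [1 - sum_{j=1..k-1} phi_{k-1,j} rho(j)],
  phi_{k,j} = phi_{k-1,j} - phi_{kk} phi_{k-1,k-j},  j = 1..k-1.
Step k = 1:
  phi_11 = rho(1) = -0.6147.
Step k = 2:
  phi_22 = [rho(2) - phi_11 rho(1)] / [1 - phi_11 rho(1)] = [0.4739 - (-0.6147)(-0.6147)] / [1 - (-0.6147)(-0.6147)]
         = 0.09604391 / 0.62214391 = 0.154376.
  Update: phi_21 = phi_11 - phi_22 phi_11 = -0.6147 - (0.154376)(-0.6147) = -0.519805.
Step k = 3:
  phi_33 = [rho(3) - phi_21 rho(2) - phi_22 rho(1)] / [1 - phi_21 rho(1) - phi_22 rho(2)]
    numerator   = -0.2775 - (-0.519805)(0.4739) - (0.154376)(-0.6147) = 0.06373046
    denominator = 1 - (-0.519805)(-0.6147) - (0.154376)(0.4739) = 0.60731706
  phi_33 = 0.06373046 / 0.60731706 = 0.1049.
Therefore phi_{33} = 0.1049.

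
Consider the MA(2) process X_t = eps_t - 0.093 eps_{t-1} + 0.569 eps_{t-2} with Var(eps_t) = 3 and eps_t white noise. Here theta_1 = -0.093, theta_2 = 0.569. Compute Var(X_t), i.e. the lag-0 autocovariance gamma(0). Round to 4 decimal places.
\gamma(0) = 3.9972

For an MA(q) process X_t = eps_t + sum_i theta_i eps_{t-i} with
Var(eps_t) = sigma^2, the variance is
  gamma(0) = sigma^2 * (1 + sum_i theta_i^2).
  sum_i theta_i^2 = (-0.093)^2 + (0.569)^2 = 0.008649 + 0.323761 = 0.33241.
  gamma(0) = 3 * (1 + 0.33241) = 3 * 1.33241 = 3.99723, which rounds to 3.9972.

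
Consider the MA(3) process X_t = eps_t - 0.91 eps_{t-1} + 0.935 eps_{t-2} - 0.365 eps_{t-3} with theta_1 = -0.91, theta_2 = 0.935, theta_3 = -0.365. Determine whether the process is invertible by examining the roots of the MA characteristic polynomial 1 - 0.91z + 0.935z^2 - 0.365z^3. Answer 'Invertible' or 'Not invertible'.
\text{Invertible}

The MA(q) characteristic polynomial is P(z) = 1 - 0.91z + 0.935z^2 - 0.365z^3.
Invertibility requires all roots to lie outside the unit circle, i.e. |z| > 1 for every root.
Degree 3: look for a simple real root z0 first, then factor out (1 - z/z0) and solve the remaining quadratic.
Testing z0 = 2: P(2) = 1 + (-0.91)(2) + (0.935)(2)^2 + (-0.365)(2)^3
  = 1 + (-1.82) + (3.74) + (-2.92) = 0.  So z_0 = 2 is a root, |z_0| = 2.
Divide out the factor (1 - 0.5 z) = (1 - z/z0) (since 1/z0 = 0.5):
  P(z) = (1 - 0.5 z)(1 + (-0.41) z + (0.73) z^2)
  [check: z-coef -0.41 - (0.5) = -0.91; z^2-coef 0.73 - (0.5)(-0.41) = 0.935; z^3-coef -(0.5)(0.73) = -0.365.]
Remaining roots from the quadratic factor 1 + (-0.41) z + (0.73) z^2:
  Set 1 + (-0.41) z + (0.73) z^2 = 0, i.e. a z^2 + b z + c = 0 with a = 0.73, b = -0.41, c = 1.
  Discriminant D = b^2 - 4ac = (-0.41)^2 - 4*(0.73)*1 = 0.1681 - (2.92) = -2.7519.
  D < 0, so the roots are the complex-conjugate pair z = (-b +/- i sqrt(-D)) / (2a) = 0.2808 +/- 1.1362i.
  For a conjugate pair |z|^2 = z * conj(z) = (product of roots) = c/a = 1/(0.73) = 1.369863, so |z| = sqrt(1.369863) = 1.1704 for both roots.
Moduli of all roots: 2.0000, 1.1704, 1.1704.
All moduli strictly greater than 1? Yes.
Verdict: Invertible.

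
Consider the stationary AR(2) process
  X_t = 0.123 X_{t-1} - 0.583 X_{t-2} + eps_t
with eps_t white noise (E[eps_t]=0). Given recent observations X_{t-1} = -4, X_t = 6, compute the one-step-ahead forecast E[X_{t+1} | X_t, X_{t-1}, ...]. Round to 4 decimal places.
E[X_{t+1} \mid \mathcal F_t] = 3.0700

For an AR(p) model X_t = c + sum_i phi_i X_{t-i} + eps_t, the
one-step-ahead conditional mean is
  E[X_{t+1} | X_t, ...] = c + sum_i phi_i X_{t+1-i}.
Substitute known values:
  E[X_{t+1} | ...] = (0.123) * (6) + (-0.583) * (-4)
                   = 3.0700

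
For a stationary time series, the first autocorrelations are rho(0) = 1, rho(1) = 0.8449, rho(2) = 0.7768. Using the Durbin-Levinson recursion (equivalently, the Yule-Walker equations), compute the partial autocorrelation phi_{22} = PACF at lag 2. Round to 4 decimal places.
\phi_{22} = 0.2200

The PACF at lag k is phi_{kk}, the last component of the solution
to the Yule-Walker system G_k phi = r_k where
  (G_k)_{ij} = rho(|i - j|), (r_k)_i = rho(i), i,j = 1..k.
Equivalently, Durbin-Levinson gives phi_{kk} iteratively:
  phi_{11} = rho(1)
  phi_{kk} = [rho(k) - sum_{j=1..k-1} phi_{k-1,j} rho(k-j)]
            / [1 - sum_{j=1..k-1} phi_{k-1,j} rho(j)],
  phi_{k,j} = phi_{k-1,j} - phi_{kk} phi_{k-1,k-j},  j = 1..k-1.
Step k = 1:
  phi_11 = rho(1) = 0.8449.
Step k = 2:
  phi_22 = [rho(2) - phi_11 rho(1)] / [1 - phi_11 rho(1)] = [0.7768 - (0.8449)(0.8449)] / [1 - (0.8449)(0.8449)]
         = 0.06294399 / 0.28614399 = 0.22.
Therefore phi_{22} = 0.2200.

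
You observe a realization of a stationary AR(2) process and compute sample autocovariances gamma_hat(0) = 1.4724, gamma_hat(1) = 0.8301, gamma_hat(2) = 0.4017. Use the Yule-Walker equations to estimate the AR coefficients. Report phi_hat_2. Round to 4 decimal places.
\hat\phi_{2} = -0.0660

The Yule-Walker equations for an AR(p) process read, in matrix form,
  Gamma_p phi = r_p,   with   (Gamma_p)_{ij} = gamma(|i - j|),
                       (r_p)_i = gamma(i),   i,j = 1..p.
Substitute the sample gammas (Toeplitz matrix and right-hand side of size 2):
  Gamma_p = [[1.4724, 0.8301], [0.8301, 1.4724]]
  r_p     = [0.8301, 0.4017]
Written out:
  1.4724 phi_1 + 0.8301 phi_2 = 0.8301
  0.8301 phi_1 + 1.4724 phi_2 = 0.4017
Solve by Cramer's rule:
  det = gamma(0)^2 - gamma(1)^2 = (1.4724)^2 - (0.8301)^2 = 2.16796176 - 0.68906601 = 1.47889575
  phi_hat_1 = [gamma(1) gamma(0) - gamma(1) gamma(2)] / det = [(0.8301)(1.4724) - (0.8301)(0.4017)] / 1.47889575 = 0.88878807 / 1.47889575 = 0.601
  phi_hat_2 = [gamma(0) gamma(2) - gamma(1)^2] / det = [(1.4724)(0.4017) - (0.8301)^2] / 1.47889575 = -0.09760293 / 1.47889575 = -0.066
So phi_hat = [0.6010, -0.0660].
Therefore phi_hat_2 = -0.0660.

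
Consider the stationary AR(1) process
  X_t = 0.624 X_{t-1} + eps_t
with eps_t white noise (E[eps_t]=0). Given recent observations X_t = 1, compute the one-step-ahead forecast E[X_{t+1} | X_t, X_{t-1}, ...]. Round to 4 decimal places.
E[X_{t+1} \mid \mathcal F_t] = 0.6240

For an AR(p) model X_t = c + sum_i phi_i X_{t-i} + eps_t, the
one-step-ahead conditional mean is
  E[X_{t+1} | X_t, ...] = c + sum_i phi_i X_{t+1-i}.
Substitute known values:
  E[X_{t+1} | ...] = (0.624) * (1)
                   = 0.6240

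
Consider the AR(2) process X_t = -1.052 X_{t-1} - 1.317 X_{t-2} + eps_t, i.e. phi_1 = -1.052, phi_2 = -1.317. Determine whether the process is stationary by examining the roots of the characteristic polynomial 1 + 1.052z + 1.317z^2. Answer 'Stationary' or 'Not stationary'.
\text{Not stationary}

The AR(p) characteristic polynomial is P(z) = 1 + 1.052z + 1.317z^2.
Stationarity requires all roots to lie outside the unit circle, i.e. |z| > 1 for every root.
Set 1 + (1.052) z + (1.317) z^2 = 0, i.e. a z^2 + b z + c = 0 with a = 1.317, b = 1.052, c = 1.
Discriminant D = b^2 - 4ac = (1.052)^2 - 4*(1.317)*1 = 1.106704 - (5.268) = -4.161296.
D < 0, so the roots are the complex-conjugate pair z = (-b +/- i sqrt(-D)) / (2a) = -0.3994 +/- 0.7745i.
For a conjugate pair |z|^2 = z * conj(z) = (product of roots) = c/a = 1/(1.317) = 0.759301, so |z| = sqrt(0.759301) = 0.8714 for both roots.
Moduli of all roots: 0.8714, 0.8714.
All moduli strictly greater than 1? No.
Verdict: Not stationary.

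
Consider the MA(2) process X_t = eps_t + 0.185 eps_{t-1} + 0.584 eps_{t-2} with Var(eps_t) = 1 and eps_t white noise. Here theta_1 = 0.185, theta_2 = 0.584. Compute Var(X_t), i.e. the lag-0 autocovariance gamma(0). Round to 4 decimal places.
\gamma(0) = 1.3753

For an MA(q) process X_t = eps_t + sum_i theta_i eps_{t-i} with
Var(eps_t) = sigma^2, the variance is
  gamma(0) = sigma^2 * (1 + sum_i theta_i^2).
  sum_i theta_i^2 = (0.185)^2 + (0.584)^2 = 0.034225 + 0.341056 = 0.375281.
  gamma(0) = 1 * (1 + 0.375281) = 1 * 1.375281 = 1.375281, which rounds to 1.3753.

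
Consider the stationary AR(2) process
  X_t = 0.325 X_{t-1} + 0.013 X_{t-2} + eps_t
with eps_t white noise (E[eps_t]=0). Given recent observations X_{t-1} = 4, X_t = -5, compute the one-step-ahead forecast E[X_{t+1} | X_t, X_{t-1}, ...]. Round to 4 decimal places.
E[X_{t+1} \mid \mathcal F_t] = -1.5730

For an AR(p) model X_t = c + sum_i phi_i X_{t-i} + eps_t, the
one-step-ahead conditional mean is
  E[X_{t+1} | X_t, ...] = c + sum_i phi_i X_{t+1-i}.
Substitute known values:
  E[X_{t+1} | ...] = (0.325) * (-5) + (0.013) * (4)
                   = -1.5730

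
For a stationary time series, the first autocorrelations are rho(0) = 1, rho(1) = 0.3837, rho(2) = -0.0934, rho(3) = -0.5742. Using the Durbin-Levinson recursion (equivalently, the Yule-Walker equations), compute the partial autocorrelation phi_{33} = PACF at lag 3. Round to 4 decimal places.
\phi_{33} = -0.5351

The PACF at lag k is phi_{kk}, the last component of the solution
to the Yule-Walker system G_k phi = r_k where
  (G_k)_{ij} = rho(|i - j|), (r_k)_i = rho(i), i,j = 1..k.
Equivalently, Durbin-Levinson gives phi_{kk} iteratively:
  phi_{11} = rho(1)
  phi_{kk} = [rho(k) - sum_{j=1..k-1} phi_{k-1,j} rho(k-j)]
            / [1 - sum_{j=1..k-1} phi_{k-1,j} rho(j)],
  phi_{k,j} = phi_{k-1,j} - phi_{kk} phi_{k-1,k-j},  j = 1..k-1.
Step k = 1:
  phi_11 = rho(1) = 0.3837.
Step k = 2:
  phi_22 = [rho(2) - phi_11 rho(1)] / [1 - phi_11 rho(1)] = [-0.0934 - (0.3837)(0.3837)] / [1 - (0.3837)(0.3837)]
         = -0.24062569 / 0.85277431 = -0.282168.
  Update: phi_21 = phi_11 - phi_22 phi_11 = 0.3837 - (-0.282168)(0.3837) = 0.491968.
Step k = 3:
  phi_33 = [rho(3) - phi_21 rho(2) - phi_22 rho(1)] / [1 - phi_21 rho(1) - phi_22 rho(2)]
    numerator   = -0.5742 - (0.491968)(-0.0934) - (-0.282168)(0.3837) = -0.41998231
    denominator = 1 - (0.491968)(0.3837) - (-0.282168)(-0.0934) = 0.78487742
  phi_33 = -0.41998231 / 0.78487742 = -0.5351.
Therefore phi_{33} = -0.5351.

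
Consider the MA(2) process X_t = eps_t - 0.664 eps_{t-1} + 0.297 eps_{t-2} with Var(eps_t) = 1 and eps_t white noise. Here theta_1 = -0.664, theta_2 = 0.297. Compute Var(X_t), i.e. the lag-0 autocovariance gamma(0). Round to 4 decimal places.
\gamma(0) = 1.5291

For an MA(q) process X_t = eps_t + sum_i theta_i eps_{t-i} with
Var(eps_t) = sigma^2, the variance is
  gamma(0) = sigma^2 * (1 + sum_i theta_i^2).
  sum_i theta_i^2 = (-0.664)^2 + (0.297)^2 = 0.440896 + 0.088209 = 0.529105.
  gamma(0) = 1 * (1 + 0.529105) = 1 * 1.529105 = 1.529105, which rounds to 1.5291.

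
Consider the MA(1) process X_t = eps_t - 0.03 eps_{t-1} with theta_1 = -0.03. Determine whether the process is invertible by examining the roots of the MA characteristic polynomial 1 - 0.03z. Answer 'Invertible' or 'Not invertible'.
\text{Invertible}

The MA(q) characteristic polynomial is P(z) = 1 - 0.03z.
Invertibility requires all roots to lie outside the unit circle, i.e. |z| > 1 for every root.
This is linear in z: 1 + (-0.03) z = 0  =>  z = -1/(-0.03) = 33.333333,  |z| = 33.333333.
Moduli of all roots: 33.3333.
All moduli strictly greater than 1? Yes.
Verdict: Invertible.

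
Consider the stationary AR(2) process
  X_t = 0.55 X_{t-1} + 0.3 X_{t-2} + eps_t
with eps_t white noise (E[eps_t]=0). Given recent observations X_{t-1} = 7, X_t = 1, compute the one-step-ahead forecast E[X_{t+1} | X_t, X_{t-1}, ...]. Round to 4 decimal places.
E[X_{t+1} \mid \mathcal F_t] = 2.6500

For an AR(p) model X_t = c + sum_i phi_i X_{t-i} + eps_t, the
one-step-ahead conditional mean is
  E[X_{t+1} | X_t, ...] = c + sum_i phi_i X_{t+1-i}.
Substitute known values:
  E[X_{t+1} | ...] = (0.55) * (1) + (0.3) * (7)
                   = 2.6500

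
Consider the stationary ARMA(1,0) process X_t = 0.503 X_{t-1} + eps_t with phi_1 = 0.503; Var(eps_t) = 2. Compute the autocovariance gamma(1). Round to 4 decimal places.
\gamma(1) = 1.3467

Multiply the model equation by X_{t-k} and take expectations. With theta_0 = psi_0 = 1 and psi_j the MA(infinity) weights, this gives
  gamma(k) - sum_i phi_i gamma(k-i) = c_k,
  c_k = sigma^2 * sum_{j=k..q} theta_j psi_{j-k}   (c_k = 0 for k > q),
using gamma(-m) = gamma(m).
Pure AR (q = 0): c_0 = sigma^2 = 2, c_k = 0 for k >= 1.
Equations for k = 0 and k = 1 (AR order 1):
  gamma(0) = phi_1 gamma(1) + c_0
  gamma(1) = phi_1 gamma(0) + c_1
Substituting the second into the first: gamma(0) (1 - phi_1^2) = c_0 + phi_1 c_1, so
  gamma(0) = c_0 / (1 - phi_1^2) = 2 / (1 - (0.503)^2) = 2 / 0.746991 = 2.677408.
  gamma(1) = phi_1 gamma(0) = (0.503)(2.677408) = 1.346736.
Therefore gamma(1) = 1.3467 (to 4 decimal places).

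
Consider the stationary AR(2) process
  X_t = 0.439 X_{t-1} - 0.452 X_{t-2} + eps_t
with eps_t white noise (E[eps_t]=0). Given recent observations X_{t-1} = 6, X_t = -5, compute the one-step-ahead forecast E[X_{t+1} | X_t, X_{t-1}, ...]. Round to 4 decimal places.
E[X_{t+1} \mid \mathcal F_t] = -4.9070

For an AR(p) model X_t = c + sum_i phi_i X_{t-i} + eps_t, the
one-step-ahead conditional mean is
  E[X_{t+1} | X_t, ...] = c + sum_i phi_i X_{t+1-i}.
Substitute known values:
  E[X_{t+1} | ...] = (0.439) * (-5) + (-0.452) * (6)
                   = -4.9070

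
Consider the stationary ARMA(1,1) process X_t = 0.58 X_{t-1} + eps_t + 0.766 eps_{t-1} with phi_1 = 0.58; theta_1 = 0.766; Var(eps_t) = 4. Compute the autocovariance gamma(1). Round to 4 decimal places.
\gamma(1) = 11.7179

Multiply the model equation by X_{t-k} and take expectations. With theta_0 = psi_0 = 1 and psi_j the MA(infinity) weights, this gives
  gamma(k) - sum_i phi_i gamma(k-i) = c_k,
  c_k = sigma^2 * sum_{j=k..q} theta_j psi_{j-k}   (c_k = 0 for k > q),
using gamma(-m) = gamma(m).
psi-weights needed (psi_j = theta_j + sum_i phi_i psi_{j-i}):
  psi_1 = theta_1 + phi_1 = 0.766 + (0.58) = 1.346
Right-hand sides:
  c_0 = sigma^2 (1 + theta_1 psi_1) = 4 * (1 + (0.766)(1.346)) = 4 * 2.031036 = 8.124144
  c_1 = sigma^2 theta_1 = 4 * (0.766) = 3.064
  c_2 = 0
Equations for k = 0 and k = 1 (AR order 1):
  gamma(0) = phi_1 gamma(1) + c_0
  gamma(1) = phi_1 gamma(0) + c_1
Substituting the second into the first: gamma(0) (1 - phi_1^2) = c_0 + phi_1 c_1, so
  gamma(0) = (c_0 + phi_1 c_1) / (1 - phi_1^2) = (8.124144 + (0.58)(3.064)) / (1 - (0.58)^2) = 9.901264 / 0.6636 = 14.92053.
  gamma(1) = phi_1 gamma(0) + c_1 = (0.58)(14.92053) + (3.064) = 11.717908.
Therefore gamma(1) = 11.7179 (to 4 decimal places).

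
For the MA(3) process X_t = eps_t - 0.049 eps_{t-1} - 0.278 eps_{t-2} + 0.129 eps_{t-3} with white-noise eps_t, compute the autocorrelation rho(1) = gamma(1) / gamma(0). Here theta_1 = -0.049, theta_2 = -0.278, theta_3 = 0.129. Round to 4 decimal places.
\rho(1) = -0.0650

For an MA(q) process with theta_0 = 1, the autocovariance is
  gamma(k) = sigma^2 * sum_{i=0..q-k} theta_i * theta_{i+k},
and rho(k) = gamma(k) / gamma(0). Sigma^2 cancels.
  numerator   = (1)*(-0.049) + (-0.049)*(-0.278) + (-0.278)*(0.129) = -0.07124.
  denominator = (1)^2 + (-0.049)^2 + (-0.278)^2 + (0.129)^2 = 1.096326.
  rho(1) = -0.07124 / 1.096326 = -0.0650.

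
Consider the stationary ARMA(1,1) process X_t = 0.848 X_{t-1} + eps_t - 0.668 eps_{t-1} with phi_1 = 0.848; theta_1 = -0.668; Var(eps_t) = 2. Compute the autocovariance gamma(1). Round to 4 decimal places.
\gamma(1) = 0.5556

Multiply the model equation by X_{t-k} and take expectations. With theta_0 = psi_0 = 1 and psi_j the MA(infinity) weights, this gives
  gamma(k) - sum_i phi_i gamma(k-i) = c_k,
  c_k = sigma^2 * sum_{j=k..q} theta_j psi_{j-k}   (c_k = 0 for k > q),
using gamma(-m) = gamma(m).
psi-weights needed (psi_j = theta_j + sum_i phi_i psi_{j-i}):
  psi_1 = theta_1 + phi_1 = -0.668 + (0.848) = 0.18
Right-hand sides:
  c_0 = sigma^2 (1 + theta_1 psi_1) = 2 * (1 + (-0.668)(0.18)) = 2 * 0.87976 = 1.75952
  c_1 = sigma^2 theta_1 = 2 * (-0.668) = -1.336
  c_2 = 0
Equations for k = 0 and k = 1 (AR order 1):
  gamma(0) = phi_1 gamma(1) + c_0
  gamma(1) = phi_1 gamma(0) + c_1
Substituting the second into the first: gamma(0) (1 - phi_1^2) = c_0 + phi_1 c_1, so
  gamma(0) = (c_0 + phi_1 c_1) / (1 - phi_1^2) = (1.75952 + (0.848)(-1.336)) / (1 - (0.848)^2) = 0.626592 / 0.280896 = 2.23069.
  gamma(1) = phi_1 gamma(0) + c_1 = (0.848)(2.23069) + (-1.336) = 0.555625.
Therefore gamma(1) = 0.5556 (to 4 decimal places).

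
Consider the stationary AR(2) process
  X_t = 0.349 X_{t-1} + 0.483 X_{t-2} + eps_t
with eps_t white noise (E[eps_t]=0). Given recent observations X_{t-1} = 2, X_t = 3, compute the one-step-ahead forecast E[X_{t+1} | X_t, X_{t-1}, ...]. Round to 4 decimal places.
E[X_{t+1} \mid \mathcal F_t] = 2.0130

For an AR(p) model X_t = c + sum_i phi_i X_{t-i} + eps_t, the
one-step-ahead conditional mean is
  E[X_{t+1} | X_t, ...] = c + sum_i phi_i X_{t+1-i}.
Substitute known values:
  E[X_{t+1} | ...] = (0.349) * (3) + (0.483) * (2)
                   = 2.0130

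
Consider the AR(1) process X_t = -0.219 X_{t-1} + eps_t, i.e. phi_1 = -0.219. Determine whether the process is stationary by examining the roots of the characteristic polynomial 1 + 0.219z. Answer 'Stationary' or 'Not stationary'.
\text{Stationary}

The AR(p) characteristic polynomial is P(z) = 1 + 0.219z.
Stationarity requires all roots to lie outside the unit circle, i.e. |z| > 1 for every root.
This is linear in z: 1 + (0.219) z = 0  =>  z = -1/(0.219) = -4.56621,  |z| = 4.56621.
Moduli of all roots: 4.5662.
All moduli strictly greater than 1? Yes.
Verdict: Stationary.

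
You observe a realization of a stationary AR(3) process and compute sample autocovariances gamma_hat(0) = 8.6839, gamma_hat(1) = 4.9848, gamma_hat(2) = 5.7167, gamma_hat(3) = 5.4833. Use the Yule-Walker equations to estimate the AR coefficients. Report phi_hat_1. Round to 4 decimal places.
\hat\phi_{1} = 0.1410

The Yule-Walker equations for an AR(p) process read, in matrix form,
  Gamma_p phi = r_p,   with   (Gamma_p)_{ij} = gamma(|i - j|),
                       (r_p)_i = gamma(i),   i,j = 1..p.
Substitute the sample gammas (Toeplitz matrix and right-hand side of size 3):
  Gamma_p = [[8.6839, 4.9848, 5.7167], [4.9848, 8.6839, 4.9848], [5.7167, 4.9848, 8.6839]]
  r_p     = [4.9848, 5.7167, 5.4833]
Written out (R1..R3):
  (R1) 8.6839 phi_1 + 4.9848 phi_2 + 5.7167 phi_3 = 4.9848
  (R2) 4.9848 phi_1 + 8.6839 phi_2 + 4.9848 phi_3 = 5.7167
  (R3) 5.7167 phi_1 + 4.9848 phi_2 + 8.6839 phi_3 = 5.4833
Gaussian elimination:
  R2 <- R2 - (4.9848/8.6839) R1 = R2 - (0.574028) R1:  5.822486 phi_2 + 1.703255 phi_3 = 2.855286
  R3 <- R3 - (5.7167/8.6839) R1 = R3 - (0.65831) R1:  1.703255 phi_2 + 4.920538 phi_3 = 2.201755
  R3 <- R3 - (1.703255/5.822486) R2 = R3 - (0.292531) R2:  4.422284 phi_3 = 1.366497
Back-substitution:
  phi_hat_3 = 1.366497 / 4.422284 = 0.309002
  phi_hat_2 = (2.855286 - (1.703255)(0.309002)) / 5.822486 = 0.399997
  phi_hat_1 = (4.9848 - (4.9848)(0.399997) - (5.7167)(0.309002)) / 8.6839 = 0.140999
So phi_hat = [0.1410, 0.4000, 0.3090].
Therefore phi_hat_1 = 0.1410.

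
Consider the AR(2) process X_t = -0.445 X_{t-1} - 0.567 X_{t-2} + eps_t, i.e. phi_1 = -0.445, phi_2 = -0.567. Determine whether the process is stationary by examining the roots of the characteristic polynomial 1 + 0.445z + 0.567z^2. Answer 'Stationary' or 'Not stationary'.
\text{Stationary}

The AR(p) characteristic polynomial is P(z) = 1 + 0.445z + 0.567z^2.
Stationarity requires all roots to lie outside the unit circle, i.e. |z| > 1 for every root.
Set 1 + (0.445) z + (0.567) z^2 = 0, i.e. a z^2 + b z + c = 0 with a = 0.567, b = 0.445, c = 1.
Discriminant D = b^2 - 4ac = (0.445)^2 - 4*(0.567)*1 = 0.198025 - (2.268) = -2.069975.
D < 0, so the roots are the complex-conjugate pair z = (-b +/- i sqrt(-D)) / (2a) = -0.3924 +/- 1.2687i.
For a conjugate pair |z|^2 = z * conj(z) = (product of roots) = c/a = 1/(0.567) = 1.763668, so |z| = sqrt(1.763668) = 1.328 for both roots.
Moduli of all roots: 1.3280, 1.3280.
All moduli strictly greater than 1? Yes.
Verdict: Stationary.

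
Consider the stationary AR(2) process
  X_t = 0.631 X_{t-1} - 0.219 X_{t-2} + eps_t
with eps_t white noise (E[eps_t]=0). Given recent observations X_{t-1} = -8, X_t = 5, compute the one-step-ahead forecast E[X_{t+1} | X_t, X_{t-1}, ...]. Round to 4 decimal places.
E[X_{t+1} \mid \mathcal F_t] = 4.9070

For an AR(p) model X_t = c + sum_i phi_i X_{t-i} + eps_t, the
one-step-ahead conditional mean is
  E[X_{t+1} | X_t, ...] = c + sum_i phi_i X_{t+1-i}.
Substitute known values:
  E[X_{t+1} | ...] = (0.631) * (5) + (-0.219) * (-8)
                   = 4.9070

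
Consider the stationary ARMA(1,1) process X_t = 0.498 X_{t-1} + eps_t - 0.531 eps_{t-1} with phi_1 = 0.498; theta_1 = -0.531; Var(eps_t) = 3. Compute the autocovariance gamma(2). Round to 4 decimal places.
\gamma(2) = -0.0482

Multiply the model equation by X_{t-k} and take expectations. With theta_0 = psi_0 = 1 and psi_j the MA(infinity) weights, this gives
  gamma(k) - sum_i phi_i gamma(k-i) = c_k,
  c_k = sigma^2 * sum_{j=k..q} theta_j psi_{j-k}   (c_k = 0 for k > q),
using gamma(-m) = gamma(m).
psi-weights needed (psi_j = theta_j + sum_i phi_i psi_{j-i}):
  psi_1 = theta_1 + phi_1 = -0.531 + (0.498) = -0.033
Right-hand sides:
  c_0 = sigma^2 (1 + theta_1 psi_1) = 3 * (1 + (-0.531)(-0.033)) = 3 * 1.017523 = 3.052569
  c_1 = sigma^2 theta_1 = 3 * (-0.531) = -1.593
  c_2 = 0
Equations for k = 0 and k = 1 (AR order 1):
  gamma(0) = phi_1 gamma(1) + c_0
  gamma(1) = phi_1 gamma(0) + c_1
Substituting the second into the first: gamma(0) (1 - phi_1^2) = c_0 + phi_1 c_1, so
  gamma(0) = (c_0 + phi_1 c_1) / (1 - phi_1^2) = (3.052569 + (0.498)(-1.593)) / (1 - (0.498)^2) = 2.259255 / 0.751996 = 3.004344.
  gamma(1) = phi_1 gamma(0) + c_1 = (0.498)(3.004344) + (-1.593) = -0.096836.
For k = 2 (> q): gamma(2) = phi_1 gamma(1) = (0.498)(-0.096836) = -0.048225.
Therefore gamma(2) = -0.0482 (to 4 decimal places).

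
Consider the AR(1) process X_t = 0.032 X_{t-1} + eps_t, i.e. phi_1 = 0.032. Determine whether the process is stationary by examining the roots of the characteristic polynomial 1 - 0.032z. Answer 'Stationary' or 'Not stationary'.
\text{Stationary}

The AR(p) characteristic polynomial is P(z) = 1 - 0.032z.
Stationarity requires all roots to lie outside the unit circle, i.e. |z| > 1 for every root.
This is linear in z: 1 + (-0.032) z = 0  =>  z = -1/(-0.032) = 31.25,  |z| = 31.25.
Moduli of all roots: 31.2500.
All moduli strictly greater than 1? Yes.
Verdict: Stationary.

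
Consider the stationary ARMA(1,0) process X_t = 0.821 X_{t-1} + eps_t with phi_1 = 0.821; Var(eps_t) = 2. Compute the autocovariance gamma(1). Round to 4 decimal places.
\gamma(1) = 5.0374

Multiply the model equation by X_{t-k} and take expectations. With theta_0 = psi_0 = 1 and psi_j the MA(infinity) weights, this gives
  gamma(k) - sum_i phi_i gamma(k-i) = c_k,
  c_k = sigma^2 * sum_{j=k..q} theta_j psi_{j-k}   (c_k = 0 for k > q),
using gamma(-m) = gamma(m).
Pure AR (q = 0): c_0 = sigma^2 = 2, c_k = 0 for k >= 1.
Equations for k = 0 and k = 1 (AR order 1):
  gamma(0) = phi_1 gamma(1) + c_0
  gamma(1) = phi_1 gamma(0) + c_1
Substituting the second into the first: gamma(0) (1 - phi_1^2) = c_0 + phi_1 c_1, so
  gamma(0) = c_0 / (1 - phi_1^2) = 2 / (1 - (0.821)^2) = 2 / 0.325959 = 6.135741.
  gamma(1) = phi_1 gamma(0) = (0.821)(6.135741) = 5.037443.
Therefore gamma(1) = 5.0374 (to 4 decimal places).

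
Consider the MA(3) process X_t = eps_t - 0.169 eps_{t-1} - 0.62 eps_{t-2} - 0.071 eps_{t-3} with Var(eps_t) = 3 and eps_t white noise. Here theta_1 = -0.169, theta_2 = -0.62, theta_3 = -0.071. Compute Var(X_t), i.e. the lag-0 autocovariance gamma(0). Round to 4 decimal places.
\gamma(0) = 4.2540

For an MA(q) process X_t = eps_t + sum_i theta_i eps_{t-i} with
Var(eps_t) = sigma^2, the variance is
  gamma(0) = sigma^2 * (1 + sum_i theta_i^2).
  sum_i theta_i^2 = (-0.169)^2 + (-0.62)^2 + (-0.071)^2 = 0.028561 + 0.3844 + 0.005041 = 0.418002.
  gamma(0) = 3 * (1 + 0.418002) = 3 * 1.418002 = 4.254006, which rounds to 4.2540.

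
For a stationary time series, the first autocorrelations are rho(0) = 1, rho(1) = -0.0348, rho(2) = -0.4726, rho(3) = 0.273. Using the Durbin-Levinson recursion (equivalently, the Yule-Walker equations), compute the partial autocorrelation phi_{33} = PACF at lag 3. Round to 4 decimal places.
\phi_{33} = 0.3000

The PACF at lag k is phi_{kk}, the last component of the solution
to the Yule-Walker system G_k phi = r_k where
  (G_k)_{ij} = rho(|i - j|), (r_k)_i = rho(i), i,j = 1..k.
Equivalently, Durbin-Levinson gives phi_{kk} iteratively:
  phi_{11} = rho(1)
  phi_{kk} = [rho(k) - sum_{j=1..k-1} phi_{k-1,j} rho(k-j)]
            / [1 - sum_{j=1..k-1} phi_{k-1,j} rho(j)],
  phi_{k,j} = phi_{k-1,j} - phi_{kk} phi_{k-1,k-j},  j = 1..k-1.
Step k = 1:
  phi_11 = rho(1) = -0.0348.
Step k = 2:
  phi_22 = [rho(2) - phi_11 rho(1)] / [1 - phi_11 rho(1)] = [-0.4726 - (-0.0348)(-0.0348)] / [1 - (-0.0348)(-0.0348)]
         = -0.47381104 / 0.99878896 = -0.474386.
  Update: phi_21 = phi_11 - phi_22 phi_11 = -0.0348 - (-0.474386)(-0.0348) = -0.051309.
Step k = 3:
  phi_33 = [rho(3) - phi_21 rho(2) - phi_22 rho(1)] / [1 - phi_21 rho(1) - phi_22 rho(2)]
    numerator   = 0.273 - (-0.051309)(-0.4726) - (-0.474386)(-0.0348) = 0.23224293
    denominator = 1 - (-0.051309)(-0.0348) - (-0.474386)(-0.4726) = 0.77401985
  phi_33 = 0.23224293 / 0.77401985 = 0.3.
Therefore phi_{33} = 0.3000.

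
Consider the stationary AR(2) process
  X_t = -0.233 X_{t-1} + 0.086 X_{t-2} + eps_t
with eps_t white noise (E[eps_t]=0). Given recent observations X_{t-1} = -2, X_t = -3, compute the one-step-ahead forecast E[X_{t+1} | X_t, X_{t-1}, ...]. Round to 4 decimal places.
E[X_{t+1} \mid \mathcal F_t] = 0.5270

For an AR(p) model X_t = c + sum_i phi_i X_{t-i} + eps_t, the
one-step-ahead conditional mean is
  E[X_{t+1} | X_t, ...] = c + sum_i phi_i X_{t+1-i}.
Substitute known values:
  E[X_{t+1} | ...] = (-0.233) * (-3) + (0.086) * (-2)
                   = 0.5270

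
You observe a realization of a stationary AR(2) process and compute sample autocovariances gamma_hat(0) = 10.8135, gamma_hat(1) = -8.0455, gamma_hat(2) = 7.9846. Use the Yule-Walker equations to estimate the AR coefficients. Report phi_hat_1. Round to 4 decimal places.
\hat\phi_{1} = -0.4360

The Yule-Walker equations for an AR(p) process read, in matrix form,
  Gamma_p phi = r_p,   with   (Gamma_p)_{ij} = gamma(|i - j|),
                       (r_p)_i = gamma(i),   i,j = 1..p.
Substitute the sample gammas (Toeplitz matrix and right-hand side of size 2):
  Gamma_p = [[10.8135, -8.0455], [-8.0455, 10.8135]]
  r_p     = [-8.0455, 7.9846]
Written out:
  10.8135 phi_1 - 8.0455 phi_2 = -8.0455
  -8.0455 phi_1 + 10.8135 phi_2 = 7.9846
Solve by Cramer's rule:
  det = gamma(0)^2 - gamma(1)^2 = (10.8135)^2 - (-8.0455)^2 = 116.93178225 - 64.73007025 = 52.201712
  phi_hat_1 = [gamma(1) gamma(0) - gamma(1) gamma(2)] / det = [(-8.0455)(10.8135) - (-8.0455)(7.9846)] / 52.201712 = -22.75991495 / 52.201712 = -0.436
  phi_hat_2 = [gamma(0) gamma(2) - gamma(1)^2] / det = [(10.8135)(7.9846) - (-8.0455)^2] / 52.201712 = 21.61140185 / 52.201712 = 0.414
So phi_hat = [-0.4360, 0.4140].
Therefore phi_hat_1 = -0.4360.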